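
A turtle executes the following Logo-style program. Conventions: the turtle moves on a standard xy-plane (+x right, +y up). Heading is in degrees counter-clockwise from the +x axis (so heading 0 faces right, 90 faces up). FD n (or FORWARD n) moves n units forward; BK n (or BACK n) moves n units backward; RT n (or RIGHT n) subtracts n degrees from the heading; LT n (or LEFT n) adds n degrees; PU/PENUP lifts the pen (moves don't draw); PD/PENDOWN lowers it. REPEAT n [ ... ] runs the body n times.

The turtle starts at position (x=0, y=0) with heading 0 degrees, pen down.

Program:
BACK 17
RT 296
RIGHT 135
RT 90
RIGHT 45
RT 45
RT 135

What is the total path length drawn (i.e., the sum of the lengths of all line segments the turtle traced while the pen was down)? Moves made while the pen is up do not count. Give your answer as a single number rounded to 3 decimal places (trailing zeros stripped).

Answer: 17

Derivation:
Executing turtle program step by step:
Start: pos=(0,0), heading=0, pen down
BK 17: (0,0) -> (-17,0) [heading=0, draw]
RT 296: heading 0 -> 64
RT 135: heading 64 -> 289
RT 90: heading 289 -> 199
RT 45: heading 199 -> 154
RT 45: heading 154 -> 109
RT 135: heading 109 -> 334
Final: pos=(-17,0), heading=334, 1 segment(s) drawn

Segment lengths:
  seg 1: (0,0) -> (-17,0), length = 17
Total = 17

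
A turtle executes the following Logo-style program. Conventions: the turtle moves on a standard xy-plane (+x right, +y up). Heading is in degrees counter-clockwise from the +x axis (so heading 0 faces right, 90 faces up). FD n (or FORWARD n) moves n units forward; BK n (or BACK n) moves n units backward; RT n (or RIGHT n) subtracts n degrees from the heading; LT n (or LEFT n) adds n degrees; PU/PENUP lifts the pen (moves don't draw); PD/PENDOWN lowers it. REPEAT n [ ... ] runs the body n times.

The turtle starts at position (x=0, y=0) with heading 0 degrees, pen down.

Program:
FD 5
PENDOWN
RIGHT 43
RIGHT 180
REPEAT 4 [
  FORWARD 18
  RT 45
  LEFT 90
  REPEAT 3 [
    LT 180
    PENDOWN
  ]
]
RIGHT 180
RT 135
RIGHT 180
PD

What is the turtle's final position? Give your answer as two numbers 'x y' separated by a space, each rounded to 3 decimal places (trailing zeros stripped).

Answer: -3.079 17.729

Derivation:
Executing turtle program step by step:
Start: pos=(0,0), heading=0, pen down
FD 5: (0,0) -> (5,0) [heading=0, draw]
PD: pen down
RT 43: heading 0 -> 317
RT 180: heading 317 -> 137
REPEAT 4 [
  -- iteration 1/4 --
  FD 18: (5,0) -> (-8.164,12.276) [heading=137, draw]
  RT 45: heading 137 -> 92
  LT 90: heading 92 -> 182
  REPEAT 3 [
    -- iteration 1/3 --
    LT 180: heading 182 -> 2
    PD: pen down
    -- iteration 2/3 --
    LT 180: heading 2 -> 182
    PD: pen down
    -- iteration 3/3 --
    LT 180: heading 182 -> 2
    PD: pen down
  ]
  -- iteration 2/4 --
  FD 18: (-8.164,12.276) -> (9.825,12.904) [heading=2, draw]
  RT 45: heading 2 -> 317
  LT 90: heading 317 -> 47
  REPEAT 3 [
    -- iteration 1/3 --
    LT 180: heading 47 -> 227
    PD: pen down
    -- iteration 2/3 --
    LT 180: heading 227 -> 47
    PD: pen down
    -- iteration 3/3 --
    LT 180: heading 47 -> 227
    PD: pen down
  ]
  -- iteration 3/4 --
  FD 18: (9.825,12.904) -> (-2.451,-0.26) [heading=227, draw]
  RT 45: heading 227 -> 182
  LT 90: heading 182 -> 272
  REPEAT 3 [
    -- iteration 1/3 --
    LT 180: heading 272 -> 92
    PD: pen down
    -- iteration 2/3 --
    LT 180: heading 92 -> 272
    PD: pen down
    -- iteration 3/3 --
    LT 180: heading 272 -> 92
    PD: pen down
  ]
  -- iteration 4/4 --
  FD 18: (-2.451,-0.26) -> (-3.079,17.729) [heading=92, draw]
  RT 45: heading 92 -> 47
  LT 90: heading 47 -> 137
  REPEAT 3 [
    -- iteration 1/3 --
    LT 180: heading 137 -> 317
    PD: pen down
    -- iteration 2/3 --
    LT 180: heading 317 -> 137
    PD: pen down
    -- iteration 3/3 --
    LT 180: heading 137 -> 317
    PD: pen down
  ]
]
RT 180: heading 317 -> 137
RT 135: heading 137 -> 2
RT 180: heading 2 -> 182
PD: pen down
Final: pos=(-3.079,17.729), heading=182, 5 segment(s) drawn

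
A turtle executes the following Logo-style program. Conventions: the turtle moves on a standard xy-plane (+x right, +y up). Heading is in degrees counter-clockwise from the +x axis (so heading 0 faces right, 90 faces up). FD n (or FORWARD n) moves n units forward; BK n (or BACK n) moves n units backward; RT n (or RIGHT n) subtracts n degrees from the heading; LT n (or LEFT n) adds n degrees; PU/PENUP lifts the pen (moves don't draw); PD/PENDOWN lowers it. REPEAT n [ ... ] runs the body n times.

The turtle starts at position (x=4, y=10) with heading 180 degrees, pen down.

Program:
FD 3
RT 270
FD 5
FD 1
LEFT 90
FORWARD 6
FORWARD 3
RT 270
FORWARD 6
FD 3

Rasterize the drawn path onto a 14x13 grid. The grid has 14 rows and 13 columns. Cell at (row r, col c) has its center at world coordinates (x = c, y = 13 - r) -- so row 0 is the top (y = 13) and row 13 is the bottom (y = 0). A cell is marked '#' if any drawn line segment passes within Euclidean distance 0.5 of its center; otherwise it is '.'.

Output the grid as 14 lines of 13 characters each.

Segment 0: (4,10) -> (1,10)
Segment 1: (1,10) -> (1,5)
Segment 2: (1,5) -> (1,4)
Segment 3: (1,4) -> (7,4)
Segment 4: (7,4) -> (10,4)
Segment 5: (10,4) -> (10,10)
Segment 6: (10,10) -> (10,13)

Answer: ..........#..
..........#..
..........#..
.####.....#..
.#........#..
.#........#..
.#........#..
.#........#..
.#........#..
.##########..
.............
.............
.............
.............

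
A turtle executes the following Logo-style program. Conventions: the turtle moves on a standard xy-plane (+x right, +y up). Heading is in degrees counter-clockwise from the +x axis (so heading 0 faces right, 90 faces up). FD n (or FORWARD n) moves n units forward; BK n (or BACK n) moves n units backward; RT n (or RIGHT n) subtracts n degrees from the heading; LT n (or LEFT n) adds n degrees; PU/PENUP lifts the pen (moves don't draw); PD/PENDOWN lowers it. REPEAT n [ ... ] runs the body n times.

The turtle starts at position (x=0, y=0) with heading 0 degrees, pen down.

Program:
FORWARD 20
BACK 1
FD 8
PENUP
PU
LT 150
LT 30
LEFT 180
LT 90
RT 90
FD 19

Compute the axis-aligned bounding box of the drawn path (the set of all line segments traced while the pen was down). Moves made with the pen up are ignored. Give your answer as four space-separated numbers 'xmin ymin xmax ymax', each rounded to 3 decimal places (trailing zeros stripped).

Answer: 0 0 27 0

Derivation:
Executing turtle program step by step:
Start: pos=(0,0), heading=0, pen down
FD 20: (0,0) -> (20,0) [heading=0, draw]
BK 1: (20,0) -> (19,0) [heading=0, draw]
FD 8: (19,0) -> (27,0) [heading=0, draw]
PU: pen up
PU: pen up
LT 150: heading 0 -> 150
LT 30: heading 150 -> 180
LT 180: heading 180 -> 0
LT 90: heading 0 -> 90
RT 90: heading 90 -> 0
FD 19: (27,0) -> (46,0) [heading=0, move]
Final: pos=(46,0), heading=0, 3 segment(s) drawn

Segment endpoints: x in {0, 19, 20, 27}, y in {0}
xmin=0, ymin=0, xmax=27, ymax=0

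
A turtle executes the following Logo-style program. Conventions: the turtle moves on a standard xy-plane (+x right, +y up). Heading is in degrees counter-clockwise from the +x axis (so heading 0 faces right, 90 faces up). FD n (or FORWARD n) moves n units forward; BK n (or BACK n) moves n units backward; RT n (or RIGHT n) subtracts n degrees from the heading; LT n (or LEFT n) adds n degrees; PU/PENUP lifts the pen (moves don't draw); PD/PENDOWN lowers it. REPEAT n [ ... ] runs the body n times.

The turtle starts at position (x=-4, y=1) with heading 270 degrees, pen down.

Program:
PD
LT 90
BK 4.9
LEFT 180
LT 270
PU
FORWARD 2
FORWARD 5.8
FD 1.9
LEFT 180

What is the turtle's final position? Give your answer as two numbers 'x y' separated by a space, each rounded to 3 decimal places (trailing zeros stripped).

Executing turtle program step by step:
Start: pos=(-4,1), heading=270, pen down
PD: pen down
LT 90: heading 270 -> 0
BK 4.9: (-4,1) -> (-8.9,1) [heading=0, draw]
LT 180: heading 0 -> 180
LT 270: heading 180 -> 90
PU: pen up
FD 2: (-8.9,1) -> (-8.9,3) [heading=90, move]
FD 5.8: (-8.9,3) -> (-8.9,8.8) [heading=90, move]
FD 1.9: (-8.9,8.8) -> (-8.9,10.7) [heading=90, move]
LT 180: heading 90 -> 270
Final: pos=(-8.9,10.7), heading=270, 1 segment(s) drawn

Answer: -8.9 10.7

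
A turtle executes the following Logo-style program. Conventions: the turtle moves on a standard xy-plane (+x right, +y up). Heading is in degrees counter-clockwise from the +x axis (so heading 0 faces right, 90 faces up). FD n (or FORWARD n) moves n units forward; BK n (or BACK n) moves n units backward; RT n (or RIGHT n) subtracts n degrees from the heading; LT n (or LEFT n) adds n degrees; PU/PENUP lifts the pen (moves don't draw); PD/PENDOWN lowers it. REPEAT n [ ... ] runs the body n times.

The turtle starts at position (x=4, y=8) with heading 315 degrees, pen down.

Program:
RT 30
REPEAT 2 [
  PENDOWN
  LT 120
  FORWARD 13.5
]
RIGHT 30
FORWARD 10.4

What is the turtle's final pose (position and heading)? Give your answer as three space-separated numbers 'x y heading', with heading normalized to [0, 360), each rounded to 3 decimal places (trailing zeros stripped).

Executing turtle program step by step:
Start: pos=(4,8), heading=315, pen down
RT 30: heading 315 -> 285
REPEAT 2 [
  -- iteration 1/2 --
  PD: pen down
  LT 120: heading 285 -> 45
  FD 13.5: (4,8) -> (13.546,17.546) [heading=45, draw]
  -- iteration 2/2 --
  PD: pen down
  LT 120: heading 45 -> 165
  FD 13.5: (13.546,17.546) -> (0.506,21.04) [heading=165, draw]
]
RT 30: heading 165 -> 135
FD 10.4: (0.506,21.04) -> (-6.848,28.394) [heading=135, draw]
Final: pos=(-6.848,28.394), heading=135, 3 segment(s) drawn

Answer: -6.848 28.394 135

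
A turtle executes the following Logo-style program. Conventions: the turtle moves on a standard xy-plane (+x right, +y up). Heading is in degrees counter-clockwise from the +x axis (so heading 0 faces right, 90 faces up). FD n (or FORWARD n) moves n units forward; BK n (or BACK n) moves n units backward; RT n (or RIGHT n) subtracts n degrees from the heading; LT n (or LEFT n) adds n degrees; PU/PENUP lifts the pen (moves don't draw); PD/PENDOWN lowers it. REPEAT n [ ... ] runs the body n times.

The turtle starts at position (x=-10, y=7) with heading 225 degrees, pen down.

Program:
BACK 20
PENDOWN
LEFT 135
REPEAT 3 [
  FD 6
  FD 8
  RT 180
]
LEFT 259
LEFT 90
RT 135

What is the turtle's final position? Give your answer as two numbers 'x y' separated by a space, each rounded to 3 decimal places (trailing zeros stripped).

Executing turtle program step by step:
Start: pos=(-10,7), heading=225, pen down
BK 20: (-10,7) -> (4.142,21.142) [heading=225, draw]
PD: pen down
LT 135: heading 225 -> 0
REPEAT 3 [
  -- iteration 1/3 --
  FD 6: (4.142,21.142) -> (10.142,21.142) [heading=0, draw]
  FD 8: (10.142,21.142) -> (18.142,21.142) [heading=0, draw]
  RT 180: heading 0 -> 180
  -- iteration 2/3 --
  FD 6: (18.142,21.142) -> (12.142,21.142) [heading=180, draw]
  FD 8: (12.142,21.142) -> (4.142,21.142) [heading=180, draw]
  RT 180: heading 180 -> 0
  -- iteration 3/3 --
  FD 6: (4.142,21.142) -> (10.142,21.142) [heading=0, draw]
  FD 8: (10.142,21.142) -> (18.142,21.142) [heading=0, draw]
  RT 180: heading 0 -> 180
]
LT 259: heading 180 -> 79
LT 90: heading 79 -> 169
RT 135: heading 169 -> 34
Final: pos=(18.142,21.142), heading=34, 7 segment(s) drawn

Answer: 18.142 21.142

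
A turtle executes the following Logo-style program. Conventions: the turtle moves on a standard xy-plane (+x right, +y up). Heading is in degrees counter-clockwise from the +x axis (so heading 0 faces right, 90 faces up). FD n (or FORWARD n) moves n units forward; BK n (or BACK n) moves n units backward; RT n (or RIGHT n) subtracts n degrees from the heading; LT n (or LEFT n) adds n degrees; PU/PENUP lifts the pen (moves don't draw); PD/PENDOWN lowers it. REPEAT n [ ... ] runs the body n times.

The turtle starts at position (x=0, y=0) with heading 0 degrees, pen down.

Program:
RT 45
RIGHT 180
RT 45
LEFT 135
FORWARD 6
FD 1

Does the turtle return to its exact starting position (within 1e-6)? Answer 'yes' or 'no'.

Answer: no

Derivation:
Executing turtle program step by step:
Start: pos=(0,0), heading=0, pen down
RT 45: heading 0 -> 315
RT 180: heading 315 -> 135
RT 45: heading 135 -> 90
LT 135: heading 90 -> 225
FD 6: (0,0) -> (-4.243,-4.243) [heading=225, draw]
FD 1: (-4.243,-4.243) -> (-4.95,-4.95) [heading=225, draw]
Final: pos=(-4.95,-4.95), heading=225, 2 segment(s) drawn

Start position: (0, 0)
Final position: (-4.95, -4.95)
Distance = 7; >= 1e-6 -> NOT closed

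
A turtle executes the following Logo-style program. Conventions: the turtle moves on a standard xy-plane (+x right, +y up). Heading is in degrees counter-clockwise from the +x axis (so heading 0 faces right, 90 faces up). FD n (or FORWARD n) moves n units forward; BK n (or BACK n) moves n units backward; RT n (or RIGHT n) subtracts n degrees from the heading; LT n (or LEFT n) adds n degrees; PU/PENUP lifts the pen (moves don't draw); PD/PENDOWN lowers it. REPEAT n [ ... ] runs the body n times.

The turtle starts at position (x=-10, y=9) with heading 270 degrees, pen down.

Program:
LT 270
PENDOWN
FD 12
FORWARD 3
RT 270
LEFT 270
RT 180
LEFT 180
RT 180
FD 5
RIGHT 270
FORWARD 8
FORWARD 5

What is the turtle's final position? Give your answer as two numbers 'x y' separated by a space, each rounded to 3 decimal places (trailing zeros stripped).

Executing turtle program step by step:
Start: pos=(-10,9), heading=270, pen down
LT 270: heading 270 -> 180
PD: pen down
FD 12: (-10,9) -> (-22,9) [heading=180, draw]
FD 3: (-22,9) -> (-25,9) [heading=180, draw]
RT 270: heading 180 -> 270
LT 270: heading 270 -> 180
RT 180: heading 180 -> 0
LT 180: heading 0 -> 180
RT 180: heading 180 -> 0
FD 5: (-25,9) -> (-20,9) [heading=0, draw]
RT 270: heading 0 -> 90
FD 8: (-20,9) -> (-20,17) [heading=90, draw]
FD 5: (-20,17) -> (-20,22) [heading=90, draw]
Final: pos=(-20,22), heading=90, 5 segment(s) drawn

Answer: -20 22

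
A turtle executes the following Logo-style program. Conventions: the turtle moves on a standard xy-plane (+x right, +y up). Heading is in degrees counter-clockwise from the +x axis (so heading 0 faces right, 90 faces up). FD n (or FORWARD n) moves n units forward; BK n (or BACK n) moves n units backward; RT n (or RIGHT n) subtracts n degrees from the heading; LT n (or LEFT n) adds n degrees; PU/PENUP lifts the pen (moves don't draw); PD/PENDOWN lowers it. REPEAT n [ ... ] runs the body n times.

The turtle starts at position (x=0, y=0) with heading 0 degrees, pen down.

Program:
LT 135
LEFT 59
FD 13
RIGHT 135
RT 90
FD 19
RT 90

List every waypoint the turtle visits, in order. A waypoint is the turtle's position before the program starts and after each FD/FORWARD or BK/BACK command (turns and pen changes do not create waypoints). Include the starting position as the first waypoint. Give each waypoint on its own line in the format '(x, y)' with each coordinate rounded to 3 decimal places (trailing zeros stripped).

Executing turtle program step by step:
Start: pos=(0,0), heading=0, pen down
LT 135: heading 0 -> 135
LT 59: heading 135 -> 194
FD 13: (0,0) -> (-12.614,-3.145) [heading=194, draw]
RT 135: heading 194 -> 59
RT 90: heading 59 -> 329
FD 19: (-12.614,-3.145) -> (3.672,-12.931) [heading=329, draw]
RT 90: heading 329 -> 239
Final: pos=(3.672,-12.931), heading=239, 2 segment(s) drawn
Waypoints (3 total):
(0, 0)
(-12.614, -3.145)
(3.672, -12.931)

Answer: (0, 0)
(-12.614, -3.145)
(3.672, -12.931)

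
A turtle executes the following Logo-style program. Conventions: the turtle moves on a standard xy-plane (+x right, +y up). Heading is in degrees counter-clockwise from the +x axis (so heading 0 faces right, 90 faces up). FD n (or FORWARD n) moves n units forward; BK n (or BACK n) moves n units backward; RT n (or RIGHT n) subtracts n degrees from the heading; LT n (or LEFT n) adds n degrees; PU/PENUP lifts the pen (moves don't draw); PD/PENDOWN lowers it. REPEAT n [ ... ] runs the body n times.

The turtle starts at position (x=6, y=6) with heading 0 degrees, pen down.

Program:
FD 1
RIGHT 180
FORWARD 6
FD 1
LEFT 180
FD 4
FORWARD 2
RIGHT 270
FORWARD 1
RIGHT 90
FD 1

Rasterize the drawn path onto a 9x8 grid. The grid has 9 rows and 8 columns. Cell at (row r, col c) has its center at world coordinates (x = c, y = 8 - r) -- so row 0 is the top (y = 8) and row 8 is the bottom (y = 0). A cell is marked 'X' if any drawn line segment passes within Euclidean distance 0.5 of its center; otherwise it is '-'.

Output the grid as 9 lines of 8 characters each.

Answer: --------
------XX
XXXXXXXX
--------
--------
--------
--------
--------
--------

Derivation:
Segment 0: (6,6) -> (7,6)
Segment 1: (7,6) -> (1,6)
Segment 2: (1,6) -> (0,6)
Segment 3: (0,6) -> (4,6)
Segment 4: (4,6) -> (6,6)
Segment 5: (6,6) -> (6,7)
Segment 6: (6,7) -> (7,7)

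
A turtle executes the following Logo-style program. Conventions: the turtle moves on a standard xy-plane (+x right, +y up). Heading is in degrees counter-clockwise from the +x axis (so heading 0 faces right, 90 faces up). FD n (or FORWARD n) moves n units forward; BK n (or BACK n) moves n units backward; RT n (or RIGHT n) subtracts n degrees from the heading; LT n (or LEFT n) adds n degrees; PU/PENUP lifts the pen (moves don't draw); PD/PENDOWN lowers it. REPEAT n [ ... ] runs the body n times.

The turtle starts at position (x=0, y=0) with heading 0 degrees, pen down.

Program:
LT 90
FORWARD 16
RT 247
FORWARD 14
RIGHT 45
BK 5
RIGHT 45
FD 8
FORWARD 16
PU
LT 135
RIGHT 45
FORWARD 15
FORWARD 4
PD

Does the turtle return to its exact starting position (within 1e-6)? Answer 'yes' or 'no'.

Answer: no

Derivation:
Executing turtle program step by step:
Start: pos=(0,0), heading=0, pen down
LT 90: heading 0 -> 90
FD 16: (0,0) -> (0,16) [heading=90, draw]
RT 247: heading 90 -> 203
FD 14: (0,16) -> (-12.887,10.53) [heading=203, draw]
RT 45: heading 203 -> 158
BK 5: (-12.887,10.53) -> (-8.251,8.657) [heading=158, draw]
RT 45: heading 158 -> 113
FD 8: (-8.251,8.657) -> (-11.377,16.021) [heading=113, draw]
FD 16: (-11.377,16.021) -> (-17.629,30.749) [heading=113, draw]
PU: pen up
LT 135: heading 113 -> 248
RT 45: heading 248 -> 203
FD 15: (-17.629,30.749) -> (-31.436,24.888) [heading=203, move]
FD 4: (-31.436,24.888) -> (-35.118,23.325) [heading=203, move]
PD: pen down
Final: pos=(-35.118,23.325), heading=203, 5 segment(s) drawn

Start position: (0, 0)
Final position: (-35.118, 23.325)
Distance = 42.159; >= 1e-6 -> NOT closed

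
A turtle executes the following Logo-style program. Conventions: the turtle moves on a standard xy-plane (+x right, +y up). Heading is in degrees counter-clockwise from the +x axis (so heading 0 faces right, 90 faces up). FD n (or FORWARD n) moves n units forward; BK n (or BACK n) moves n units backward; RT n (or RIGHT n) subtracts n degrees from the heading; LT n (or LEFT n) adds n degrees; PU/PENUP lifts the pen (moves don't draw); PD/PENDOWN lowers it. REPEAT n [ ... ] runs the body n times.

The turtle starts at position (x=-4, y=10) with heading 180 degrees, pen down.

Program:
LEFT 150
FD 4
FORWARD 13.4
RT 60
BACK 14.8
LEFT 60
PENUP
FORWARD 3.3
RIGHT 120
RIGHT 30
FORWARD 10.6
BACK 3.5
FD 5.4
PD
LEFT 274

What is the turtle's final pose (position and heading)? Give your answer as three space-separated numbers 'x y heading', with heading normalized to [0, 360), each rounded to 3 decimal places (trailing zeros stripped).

Executing turtle program step by step:
Start: pos=(-4,10), heading=180, pen down
LT 150: heading 180 -> 330
FD 4: (-4,10) -> (-0.536,8) [heading=330, draw]
FD 13.4: (-0.536,8) -> (11.069,1.3) [heading=330, draw]
RT 60: heading 330 -> 270
BK 14.8: (11.069,1.3) -> (11.069,16.1) [heading=270, draw]
LT 60: heading 270 -> 330
PU: pen up
FD 3.3: (11.069,16.1) -> (13.927,14.45) [heading=330, move]
RT 120: heading 330 -> 210
RT 30: heading 210 -> 180
FD 10.6: (13.927,14.45) -> (3.327,14.45) [heading=180, move]
BK 3.5: (3.327,14.45) -> (6.827,14.45) [heading=180, move]
FD 5.4: (6.827,14.45) -> (1.427,14.45) [heading=180, move]
PD: pen down
LT 274: heading 180 -> 94
Final: pos=(1.427,14.45), heading=94, 3 segment(s) drawn

Answer: 1.427 14.45 94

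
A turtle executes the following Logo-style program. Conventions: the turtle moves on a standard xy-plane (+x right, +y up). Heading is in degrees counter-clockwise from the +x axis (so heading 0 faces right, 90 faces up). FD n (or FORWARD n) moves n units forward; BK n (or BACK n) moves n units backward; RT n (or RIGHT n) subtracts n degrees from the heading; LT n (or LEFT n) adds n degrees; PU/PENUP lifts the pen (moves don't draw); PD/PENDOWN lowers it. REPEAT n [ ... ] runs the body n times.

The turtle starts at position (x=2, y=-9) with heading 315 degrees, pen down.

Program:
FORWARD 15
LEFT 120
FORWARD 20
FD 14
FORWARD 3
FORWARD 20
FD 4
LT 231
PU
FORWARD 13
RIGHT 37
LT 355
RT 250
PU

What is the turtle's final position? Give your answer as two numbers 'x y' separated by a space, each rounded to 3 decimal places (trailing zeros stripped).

Executing turtle program step by step:
Start: pos=(2,-9), heading=315, pen down
FD 15: (2,-9) -> (12.607,-19.607) [heading=315, draw]
LT 120: heading 315 -> 75
FD 20: (12.607,-19.607) -> (17.783,-0.288) [heading=75, draw]
FD 14: (17.783,-0.288) -> (21.406,13.235) [heading=75, draw]
FD 3: (21.406,13.235) -> (22.183,16.133) [heading=75, draw]
FD 20: (22.183,16.133) -> (27.359,35.451) [heading=75, draw]
FD 4: (27.359,35.451) -> (28.395,39.315) [heading=75, draw]
LT 231: heading 75 -> 306
PU: pen up
FD 13: (28.395,39.315) -> (36.036,28.798) [heading=306, move]
RT 37: heading 306 -> 269
LT 355: heading 269 -> 264
RT 250: heading 264 -> 14
PU: pen up
Final: pos=(36.036,28.798), heading=14, 6 segment(s) drawn

Answer: 36.036 28.798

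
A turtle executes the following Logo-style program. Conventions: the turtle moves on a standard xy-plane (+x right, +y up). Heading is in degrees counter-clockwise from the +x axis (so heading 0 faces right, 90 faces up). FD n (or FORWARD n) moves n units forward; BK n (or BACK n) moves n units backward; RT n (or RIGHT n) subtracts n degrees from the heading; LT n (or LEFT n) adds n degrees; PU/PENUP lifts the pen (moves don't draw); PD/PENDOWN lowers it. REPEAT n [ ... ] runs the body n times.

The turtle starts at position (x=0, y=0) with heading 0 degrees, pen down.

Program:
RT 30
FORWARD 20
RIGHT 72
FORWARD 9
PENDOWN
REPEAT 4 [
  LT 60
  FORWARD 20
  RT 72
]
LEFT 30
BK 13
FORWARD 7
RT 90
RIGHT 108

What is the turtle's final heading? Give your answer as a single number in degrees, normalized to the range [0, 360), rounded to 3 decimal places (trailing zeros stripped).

Answer: 42

Derivation:
Executing turtle program step by step:
Start: pos=(0,0), heading=0, pen down
RT 30: heading 0 -> 330
FD 20: (0,0) -> (17.321,-10) [heading=330, draw]
RT 72: heading 330 -> 258
FD 9: (17.321,-10) -> (15.449,-18.803) [heading=258, draw]
PD: pen down
REPEAT 4 [
  -- iteration 1/4 --
  LT 60: heading 258 -> 318
  FD 20: (15.449,-18.803) -> (30.312,-32.186) [heading=318, draw]
  RT 72: heading 318 -> 246
  -- iteration 2/4 --
  LT 60: heading 246 -> 306
  FD 20: (30.312,-32.186) -> (42.068,-48.366) [heading=306, draw]
  RT 72: heading 306 -> 234
  -- iteration 3/4 --
  LT 60: heading 234 -> 294
  FD 20: (42.068,-48.366) -> (50.203,-66.637) [heading=294, draw]
  RT 72: heading 294 -> 222
  -- iteration 4/4 --
  LT 60: heading 222 -> 282
  FD 20: (50.203,-66.637) -> (54.361,-86.2) [heading=282, draw]
  RT 72: heading 282 -> 210
]
LT 30: heading 210 -> 240
BK 13: (54.361,-86.2) -> (60.861,-74.942) [heading=240, draw]
FD 7: (60.861,-74.942) -> (57.361,-81.004) [heading=240, draw]
RT 90: heading 240 -> 150
RT 108: heading 150 -> 42
Final: pos=(57.361,-81.004), heading=42, 8 segment(s) drawn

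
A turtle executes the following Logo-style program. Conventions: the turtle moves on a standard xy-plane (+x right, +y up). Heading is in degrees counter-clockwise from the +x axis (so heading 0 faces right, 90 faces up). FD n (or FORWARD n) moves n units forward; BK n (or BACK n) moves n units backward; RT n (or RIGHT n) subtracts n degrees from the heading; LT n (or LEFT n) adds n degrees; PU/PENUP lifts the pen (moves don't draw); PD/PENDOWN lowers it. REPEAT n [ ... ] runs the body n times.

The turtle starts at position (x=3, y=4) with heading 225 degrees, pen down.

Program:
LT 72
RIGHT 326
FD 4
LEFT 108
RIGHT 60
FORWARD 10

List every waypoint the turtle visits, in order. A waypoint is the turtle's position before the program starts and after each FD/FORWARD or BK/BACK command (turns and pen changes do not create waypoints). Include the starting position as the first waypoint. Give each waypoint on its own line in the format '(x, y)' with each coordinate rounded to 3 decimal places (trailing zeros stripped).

Answer: (3, 4)
(6.498, 2.061)
(15.954, 5.316)

Derivation:
Executing turtle program step by step:
Start: pos=(3,4), heading=225, pen down
LT 72: heading 225 -> 297
RT 326: heading 297 -> 331
FD 4: (3,4) -> (6.498,2.061) [heading=331, draw]
LT 108: heading 331 -> 79
RT 60: heading 79 -> 19
FD 10: (6.498,2.061) -> (15.954,5.316) [heading=19, draw]
Final: pos=(15.954,5.316), heading=19, 2 segment(s) drawn
Waypoints (3 total):
(3, 4)
(6.498, 2.061)
(15.954, 5.316)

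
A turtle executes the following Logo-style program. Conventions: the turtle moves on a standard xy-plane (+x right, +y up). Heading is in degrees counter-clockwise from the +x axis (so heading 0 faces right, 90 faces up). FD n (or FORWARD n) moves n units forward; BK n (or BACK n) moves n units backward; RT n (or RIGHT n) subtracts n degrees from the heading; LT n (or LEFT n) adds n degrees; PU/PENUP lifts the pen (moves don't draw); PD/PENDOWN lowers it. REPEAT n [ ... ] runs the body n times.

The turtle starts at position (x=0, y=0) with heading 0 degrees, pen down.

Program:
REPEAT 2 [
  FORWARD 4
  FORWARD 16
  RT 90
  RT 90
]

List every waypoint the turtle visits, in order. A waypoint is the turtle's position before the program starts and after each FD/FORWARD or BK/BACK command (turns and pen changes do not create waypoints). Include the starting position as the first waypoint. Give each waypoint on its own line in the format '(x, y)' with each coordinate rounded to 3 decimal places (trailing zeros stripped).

Executing turtle program step by step:
Start: pos=(0,0), heading=0, pen down
REPEAT 2 [
  -- iteration 1/2 --
  FD 4: (0,0) -> (4,0) [heading=0, draw]
  FD 16: (4,0) -> (20,0) [heading=0, draw]
  RT 90: heading 0 -> 270
  RT 90: heading 270 -> 180
  -- iteration 2/2 --
  FD 4: (20,0) -> (16,0) [heading=180, draw]
  FD 16: (16,0) -> (0,0) [heading=180, draw]
  RT 90: heading 180 -> 90
  RT 90: heading 90 -> 0
]
Final: pos=(0,0), heading=0, 4 segment(s) drawn
Waypoints (5 total):
(0, 0)
(4, 0)
(20, 0)
(16, 0)
(0, 0)

Answer: (0, 0)
(4, 0)
(20, 0)
(16, 0)
(0, 0)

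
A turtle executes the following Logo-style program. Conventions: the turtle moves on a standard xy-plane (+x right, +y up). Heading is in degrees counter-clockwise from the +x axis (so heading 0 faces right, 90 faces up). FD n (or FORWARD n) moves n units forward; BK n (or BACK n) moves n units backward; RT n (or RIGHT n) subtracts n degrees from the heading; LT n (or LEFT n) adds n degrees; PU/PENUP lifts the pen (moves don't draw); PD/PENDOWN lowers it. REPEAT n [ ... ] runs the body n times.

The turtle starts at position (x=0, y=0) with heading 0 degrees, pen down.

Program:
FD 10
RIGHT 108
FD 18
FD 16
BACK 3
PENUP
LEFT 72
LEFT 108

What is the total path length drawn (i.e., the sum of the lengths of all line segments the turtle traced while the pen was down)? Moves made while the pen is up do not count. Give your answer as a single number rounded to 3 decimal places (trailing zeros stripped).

Executing turtle program step by step:
Start: pos=(0,0), heading=0, pen down
FD 10: (0,0) -> (10,0) [heading=0, draw]
RT 108: heading 0 -> 252
FD 18: (10,0) -> (4.438,-17.119) [heading=252, draw]
FD 16: (4.438,-17.119) -> (-0.507,-32.336) [heading=252, draw]
BK 3: (-0.507,-32.336) -> (0.42,-29.483) [heading=252, draw]
PU: pen up
LT 72: heading 252 -> 324
LT 108: heading 324 -> 72
Final: pos=(0.42,-29.483), heading=72, 4 segment(s) drawn

Segment lengths:
  seg 1: (0,0) -> (10,0), length = 10
  seg 2: (10,0) -> (4.438,-17.119), length = 18
  seg 3: (4.438,-17.119) -> (-0.507,-32.336), length = 16
  seg 4: (-0.507,-32.336) -> (0.42,-29.483), length = 3
Total = 47

Answer: 47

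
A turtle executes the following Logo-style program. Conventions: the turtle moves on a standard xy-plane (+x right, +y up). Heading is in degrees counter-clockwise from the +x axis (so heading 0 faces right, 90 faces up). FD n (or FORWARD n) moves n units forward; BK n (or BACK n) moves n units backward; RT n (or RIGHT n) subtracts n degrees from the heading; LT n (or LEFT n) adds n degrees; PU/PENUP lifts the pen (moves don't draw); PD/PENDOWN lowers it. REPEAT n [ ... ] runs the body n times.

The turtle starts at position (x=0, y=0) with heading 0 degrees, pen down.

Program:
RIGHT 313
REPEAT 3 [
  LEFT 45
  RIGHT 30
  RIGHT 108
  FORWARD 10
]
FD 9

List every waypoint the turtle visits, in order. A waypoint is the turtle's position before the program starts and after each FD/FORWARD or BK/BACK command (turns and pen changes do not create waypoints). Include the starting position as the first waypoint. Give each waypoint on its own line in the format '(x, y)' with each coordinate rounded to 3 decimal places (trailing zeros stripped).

Answer: (0, 0)
(6.947, -7.193)
(-0.601, -13.754)
(-6.757, -5.874)
(-12.298, 1.218)

Derivation:
Executing turtle program step by step:
Start: pos=(0,0), heading=0, pen down
RT 313: heading 0 -> 47
REPEAT 3 [
  -- iteration 1/3 --
  LT 45: heading 47 -> 92
  RT 30: heading 92 -> 62
  RT 108: heading 62 -> 314
  FD 10: (0,0) -> (6.947,-7.193) [heading=314, draw]
  -- iteration 2/3 --
  LT 45: heading 314 -> 359
  RT 30: heading 359 -> 329
  RT 108: heading 329 -> 221
  FD 10: (6.947,-7.193) -> (-0.601,-13.754) [heading=221, draw]
  -- iteration 3/3 --
  LT 45: heading 221 -> 266
  RT 30: heading 266 -> 236
  RT 108: heading 236 -> 128
  FD 10: (-0.601,-13.754) -> (-6.757,-5.874) [heading=128, draw]
]
FD 9: (-6.757,-5.874) -> (-12.298,1.218) [heading=128, draw]
Final: pos=(-12.298,1.218), heading=128, 4 segment(s) drawn
Waypoints (5 total):
(0, 0)
(6.947, -7.193)
(-0.601, -13.754)
(-6.757, -5.874)
(-12.298, 1.218)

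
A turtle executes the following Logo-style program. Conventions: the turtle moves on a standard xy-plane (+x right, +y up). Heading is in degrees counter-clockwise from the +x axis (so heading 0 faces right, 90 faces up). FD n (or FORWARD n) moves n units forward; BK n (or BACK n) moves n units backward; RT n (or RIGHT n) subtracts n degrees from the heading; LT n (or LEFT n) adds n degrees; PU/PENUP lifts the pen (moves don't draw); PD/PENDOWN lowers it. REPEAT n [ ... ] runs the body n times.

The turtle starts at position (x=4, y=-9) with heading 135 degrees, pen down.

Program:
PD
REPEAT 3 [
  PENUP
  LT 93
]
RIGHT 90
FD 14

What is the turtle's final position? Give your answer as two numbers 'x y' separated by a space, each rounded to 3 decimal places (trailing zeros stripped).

Executing turtle program step by step:
Start: pos=(4,-9), heading=135, pen down
PD: pen down
REPEAT 3 [
  -- iteration 1/3 --
  PU: pen up
  LT 93: heading 135 -> 228
  -- iteration 2/3 --
  PU: pen up
  LT 93: heading 228 -> 321
  -- iteration 3/3 --
  PU: pen up
  LT 93: heading 321 -> 54
]
RT 90: heading 54 -> 324
FD 14: (4,-9) -> (15.326,-17.229) [heading=324, move]
Final: pos=(15.326,-17.229), heading=324, 0 segment(s) drawn

Answer: 15.326 -17.229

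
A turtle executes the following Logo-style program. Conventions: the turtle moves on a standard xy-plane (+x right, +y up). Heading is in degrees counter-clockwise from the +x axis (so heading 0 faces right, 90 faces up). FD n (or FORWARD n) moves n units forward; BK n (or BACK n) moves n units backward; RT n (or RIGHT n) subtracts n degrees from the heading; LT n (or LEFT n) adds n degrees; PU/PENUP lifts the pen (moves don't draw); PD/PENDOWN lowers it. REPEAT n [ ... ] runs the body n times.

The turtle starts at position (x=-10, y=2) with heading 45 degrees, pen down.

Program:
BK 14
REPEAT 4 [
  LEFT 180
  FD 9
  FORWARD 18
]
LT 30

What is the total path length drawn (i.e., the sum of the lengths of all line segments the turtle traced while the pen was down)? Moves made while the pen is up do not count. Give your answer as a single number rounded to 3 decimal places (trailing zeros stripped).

Executing turtle program step by step:
Start: pos=(-10,2), heading=45, pen down
BK 14: (-10,2) -> (-19.899,-7.899) [heading=45, draw]
REPEAT 4 [
  -- iteration 1/4 --
  LT 180: heading 45 -> 225
  FD 9: (-19.899,-7.899) -> (-26.263,-14.263) [heading=225, draw]
  FD 18: (-26.263,-14.263) -> (-38.991,-26.991) [heading=225, draw]
  -- iteration 2/4 --
  LT 180: heading 225 -> 45
  FD 9: (-38.991,-26.991) -> (-32.627,-20.627) [heading=45, draw]
  FD 18: (-32.627,-20.627) -> (-19.899,-7.899) [heading=45, draw]
  -- iteration 3/4 --
  LT 180: heading 45 -> 225
  FD 9: (-19.899,-7.899) -> (-26.263,-14.263) [heading=225, draw]
  FD 18: (-26.263,-14.263) -> (-38.991,-26.991) [heading=225, draw]
  -- iteration 4/4 --
  LT 180: heading 225 -> 45
  FD 9: (-38.991,-26.991) -> (-32.627,-20.627) [heading=45, draw]
  FD 18: (-32.627,-20.627) -> (-19.899,-7.899) [heading=45, draw]
]
LT 30: heading 45 -> 75
Final: pos=(-19.899,-7.899), heading=75, 9 segment(s) drawn

Segment lengths:
  seg 1: (-10,2) -> (-19.899,-7.899), length = 14
  seg 2: (-19.899,-7.899) -> (-26.263,-14.263), length = 9
  seg 3: (-26.263,-14.263) -> (-38.991,-26.991), length = 18
  seg 4: (-38.991,-26.991) -> (-32.627,-20.627), length = 9
  seg 5: (-32.627,-20.627) -> (-19.899,-7.899), length = 18
  seg 6: (-19.899,-7.899) -> (-26.263,-14.263), length = 9
  seg 7: (-26.263,-14.263) -> (-38.991,-26.991), length = 18
  seg 8: (-38.991,-26.991) -> (-32.627,-20.627), length = 9
  seg 9: (-32.627,-20.627) -> (-19.899,-7.899), length = 18
Total = 122

Answer: 122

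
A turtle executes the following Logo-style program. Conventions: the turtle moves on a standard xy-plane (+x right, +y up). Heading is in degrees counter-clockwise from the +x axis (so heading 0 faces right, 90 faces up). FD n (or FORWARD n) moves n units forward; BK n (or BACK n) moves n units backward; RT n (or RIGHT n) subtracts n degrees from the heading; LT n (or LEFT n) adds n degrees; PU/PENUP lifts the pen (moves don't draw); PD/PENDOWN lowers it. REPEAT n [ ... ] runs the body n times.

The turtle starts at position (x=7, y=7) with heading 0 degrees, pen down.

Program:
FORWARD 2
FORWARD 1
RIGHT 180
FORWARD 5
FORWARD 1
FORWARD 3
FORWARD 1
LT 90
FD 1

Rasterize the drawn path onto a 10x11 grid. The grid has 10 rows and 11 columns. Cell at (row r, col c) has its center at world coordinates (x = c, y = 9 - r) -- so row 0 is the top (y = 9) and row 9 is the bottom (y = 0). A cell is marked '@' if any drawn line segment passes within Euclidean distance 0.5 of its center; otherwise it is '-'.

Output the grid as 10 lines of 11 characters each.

Segment 0: (7,7) -> (9,7)
Segment 1: (9,7) -> (10,7)
Segment 2: (10,7) -> (5,7)
Segment 3: (5,7) -> (4,7)
Segment 4: (4,7) -> (1,7)
Segment 5: (1,7) -> (0,7)
Segment 6: (0,7) -> (0,6)

Answer: -----------
-----------
@@@@@@@@@@@
@----------
-----------
-----------
-----------
-----------
-----------
-----------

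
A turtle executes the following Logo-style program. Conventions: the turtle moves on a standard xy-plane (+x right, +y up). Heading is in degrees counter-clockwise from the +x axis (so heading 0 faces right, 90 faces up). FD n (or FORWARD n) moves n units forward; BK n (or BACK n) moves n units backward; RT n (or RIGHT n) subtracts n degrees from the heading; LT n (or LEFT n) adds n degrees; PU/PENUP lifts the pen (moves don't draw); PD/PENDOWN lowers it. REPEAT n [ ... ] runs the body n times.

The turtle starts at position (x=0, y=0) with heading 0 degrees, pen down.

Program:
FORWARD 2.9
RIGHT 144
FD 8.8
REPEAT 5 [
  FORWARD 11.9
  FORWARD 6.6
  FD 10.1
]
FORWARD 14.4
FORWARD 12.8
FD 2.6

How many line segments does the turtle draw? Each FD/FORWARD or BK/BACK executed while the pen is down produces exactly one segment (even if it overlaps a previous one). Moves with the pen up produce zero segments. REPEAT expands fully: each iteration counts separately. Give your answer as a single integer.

Answer: 20

Derivation:
Executing turtle program step by step:
Start: pos=(0,0), heading=0, pen down
FD 2.9: (0,0) -> (2.9,0) [heading=0, draw]
RT 144: heading 0 -> 216
FD 8.8: (2.9,0) -> (-4.219,-5.173) [heading=216, draw]
REPEAT 5 [
  -- iteration 1/5 --
  FD 11.9: (-4.219,-5.173) -> (-13.847,-12.167) [heading=216, draw]
  FD 6.6: (-13.847,-12.167) -> (-19.186,-16.047) [heading=216, draw]
  FD 10.1: (-19.186,-16.047) -> (-27.357,-21.983) [heading=216, draw]
  -- iteration 2/5 --
  FD 11.9: (-27.357,-21.983) -> (-36.985,-28.978) [heading=216, draw]
  FD 6.6: (-36.985,-28.978) -> (-42.324,-32.857) [heading=216, draw]
  FD 10.1: (-42.324,-32.857) -> (-50.495,-38.794) [heading=216, draw]
  -- iteration 3/5 --
  FD 11.9: (-50.495,-38.794) -> (-60.122,-45.788) [heading=216, draw]
  FD 6.6: (-60.122,-45.788) -> (-65.462,-49.668) [heading=216, draw]
  FD 10.1: (-65.462,-49.668) -> (-73.633,-55.604) [heading=216, draw]
  -- iteration 4/5 --
  FD 11.9: (-73.633,-55.604) -> (-83.26,-62.599) [heading=216, draw]
  FD 6.6: (-83.26,-62.599) -> (-88.6,-66.479) [heading=216, draw]
  FD 10.1: (-88.6,-66.479) -> (-96.771,-72.415) [heading=216, draw]
  -- iteration 5/5 --
  FD 11.9: (-96.771,-72.415) -> (-106.398,-79.41) [heading=216, draw]
  FD 6.6: (-106.398,-79.41) -> (-111.738,-83.289) [heading=216, draw]
  FD 10.1: (-111.738,-83.289) -> (-119.909,-89.226) [heading=216, draw]
]
FD 14.4: (-119.909,-89.226) -> (-131.559,-97.69) [heading=216, draw]
FD 12.8: (-131.559,-97.69) -> (-141.914,-105.214) [heading=216, draw]
FD 2.6: (-141.914,-105.214) -> (-144.017,-106.742) [heading=216, draw]
Final: pos=(-144.017,-106.742), heading=216, 20 segment(s) drawn
Segments drawn: 20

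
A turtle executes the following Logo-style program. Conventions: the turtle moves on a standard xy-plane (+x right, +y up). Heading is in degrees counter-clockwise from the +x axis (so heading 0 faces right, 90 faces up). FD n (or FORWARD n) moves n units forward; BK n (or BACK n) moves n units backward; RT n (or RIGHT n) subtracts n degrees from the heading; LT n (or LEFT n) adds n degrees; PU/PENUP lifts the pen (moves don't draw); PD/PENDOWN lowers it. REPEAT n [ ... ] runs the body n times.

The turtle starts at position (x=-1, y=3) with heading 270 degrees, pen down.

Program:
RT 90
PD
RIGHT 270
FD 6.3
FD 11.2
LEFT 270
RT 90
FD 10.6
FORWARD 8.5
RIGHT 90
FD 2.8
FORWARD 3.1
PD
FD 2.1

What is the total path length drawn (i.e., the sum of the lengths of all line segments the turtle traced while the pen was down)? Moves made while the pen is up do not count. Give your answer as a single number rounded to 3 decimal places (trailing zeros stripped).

Answer: 44.6

Derivation:
Executing turtle program step by step:
Start: pos=(-1,3), heading=270, pen down
RT 90: heading 270 -> 180
PD: pen down
RT 270: heading 180 -> 270
FD 6.3: (-1,3) -> (-1,-3.3) [heading=270, draw]
FD 11.2: (-1,-3.3) -> (-1,-14.5) [heading=270, draw]
LT 270: heading 270 -> 180
RT 90: heading 180 -> 90
FD 10.6: (-1,-14.5) -> (-1,-3.9) [heading=90, draw]
FD 8.5: (-1,-3.9) -> (-1,4.6) [heading=90, draw]
RT 90: heading 90 -> 0
FD 2.8: (-1,4.6) -> (1.8,4.6) [heading=0, draw]
FD 3.1: (1.8,4.6) -> (4.9,4.6) [heading=0, draw]
PD: pen down
FD 2.1: (4.9,4.6) -> (7,4.6) [heading=0, draw]
Final: pos=(7,4.6), heading=0, 7 segment(s) drawn

Segment lengths:
  seg 1: (-1,3) -> (-1,-3.3), length = 6.3
  seg 2: (-1,-3.3) -> (-1,-14.5), length = 11.2
  seg 3: (-1,-14.5) -> (-1,-3.9), length = 10.6
  seg 4: (-1,-3.9) -> (-1,4.6), length = 8.5
  seg 5: (-1,4.6) -> (1.8,4.6), length = 2.8
  seg 6: (1.8,4.6) -> (4.9,4.6), length = 3.1
  seg 7: (4.9,4.6) -> (7,4.6), length = 2.1
Total = 44.6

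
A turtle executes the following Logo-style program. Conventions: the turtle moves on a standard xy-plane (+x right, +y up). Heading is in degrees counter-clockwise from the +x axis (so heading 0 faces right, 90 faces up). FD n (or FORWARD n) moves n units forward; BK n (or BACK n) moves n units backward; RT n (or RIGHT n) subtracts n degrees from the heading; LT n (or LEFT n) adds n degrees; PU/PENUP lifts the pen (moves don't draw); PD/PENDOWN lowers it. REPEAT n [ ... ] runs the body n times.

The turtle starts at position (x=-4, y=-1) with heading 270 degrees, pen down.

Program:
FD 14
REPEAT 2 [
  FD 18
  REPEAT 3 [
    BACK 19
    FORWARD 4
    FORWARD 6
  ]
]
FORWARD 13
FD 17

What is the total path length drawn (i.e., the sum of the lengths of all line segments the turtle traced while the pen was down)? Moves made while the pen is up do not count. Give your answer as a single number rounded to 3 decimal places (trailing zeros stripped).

Answer: 254

Derivation:
Executing turtle program step by step:
Start: pos=(-4,-1), heading=270, pen down
FD 14: (-4,-1) -> (-4,-15) [heading=270, draw]
REPEAT 2 [
  -- iteration 1/2 --
  FD 18: (-4,-15) -> (-4,-33) [heading=270, draw]
  REPEAT 3 [
    -- iteration 1/3 --
    BK 19: (-4,-33) -> (-4,-14) [heading=270, draw]
    FD 4: (-4,-14) -> (-4,-18) [heading=270, draw]
    FD 6: (-4,-18) -> (-4,-24) [heading=270, draw]
    -- iteration 2/3 --
    BK 19: (-4,-24) -> (-4,-5) [heading=270, draw]
    FD 4: (-4,-5) -> (-4,-9) [heading=270, draw]
    FD 6: (-4,-9) -> (-4,-15) [heading=270, draw]
    -- iteration 3/3 --
    BK 19: (-4,-15) -> (-4,4) [heading=270, draw]
    FD 4: (-4,4) -> (-4,0) [heading=270, draw]
    FD 6: (-4,0) -> (-4,-6) [heading=270, draw]
  ]
  -- iteration 2/2 --
  FD 18: (-4,-6) -> (-4,-24) [heading=270, draw]
  REPEAT 3 [
    -- iteration 1/3 --
    BK 19: (-4,-24) -> (-4,-5) [heading=270, draw]
    FD 4: (-4,-5) -> (-4,-9) [heading=270, draw]
    FD 6: (-4,-9) -> (-4,-15) [heading=270, draw]
    -- iteration 2/3 --
    BK 19: (-4,-15) -> (-4,4) [heading=270, draw]
    FD 4: (-4,4) -> (-4,0) [heading=270, draw]
    FD 6: (-4,0) -> (-4,-6) [heading=270, draw]
    -- iteration 3/3 --
    BK 19: (-4,-6) -> (-4,13) [heading=270, draw]
    FD 4: (-4,13) -> (-4,9) [heading=270, draw]
    FD 6: (-4,9) -> (-4,3) [heading=270, draw]
  ]
]
FD 13: (-4,3) -> (-4,-10) [heading=270, draw]
FD 17: (-4,-10) -> (-4,-27) [heading=270, draw]
Final: pos=(-4,-27), heading=270, 23 segment(s) drawn

Segment lengths:
  seg 1: (-4,-1) -> (-4,-15), length = 14
  seg 2: (-4,-15) -> (-4,-33), length = 18
  seg 3: (-4,-33) -> (-4,-14), length = 19
  seg 4: (-4,-14) -> (-4,-18), length = 4
  seg 5: (-4,-18) -> (-4,-24), length = 6
  seg 6: (-4,-24) -> (-4,-5), length = 19
  seg 7: (-4,-5) -> (-4,-9), length = 4
  seg 8: (-4,-9) -> (-4,-15), length = 6
  seg 9: (-4,-15) -> (-4,4), length = 19
  seg 10: (-4,4) -> (-4,0), length = 4
  seg 11: (-4,0) -> (-4,-6), length = 6
  seg 12: (-4,-6) -> (-4,-24), length = 18
  seg 13: (-4,-24) -> (-4,-5), length = 19
  seg 14: (-4,-5) -> (-4,-9), length = 4
  seg 15: (-4,-9) -> (-4,-15), length = 6
  seg 16: (-4,-15) -> (-4,4), length = 19
  seg 17: (-4,4) -> (-4,0), length = 4
  seg 18: (-4,0) -> (-4,-6), length = 6
  seg 19: (-4,-6) -> (-4,13), length = 19
  seg 20: (-4,13) -> (-4,9), length = 4
  seg 21: (-4,9) -> (-4,3), length = 6
  seg 22: (-4,3) -> (-4,-10), length = 13
  seg 23: (-4,-10) -> (-4,-27), length = 17
Total = 254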